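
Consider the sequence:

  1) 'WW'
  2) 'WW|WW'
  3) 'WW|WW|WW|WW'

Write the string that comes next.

WW|WW|WW|WW|WW|WW|WW|WW

Every step duplicates the string with '|' between the halves.
One more doubling of WW|WW|WW|WW gives the answer.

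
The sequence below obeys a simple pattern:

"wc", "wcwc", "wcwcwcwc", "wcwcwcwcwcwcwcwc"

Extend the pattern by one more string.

Every step duplicates the string.
So the next term is two copies of wcwcwcwcwcwcwcwc.

wcwcwcwcwcwcwcwcwcwcwcwcwcwcwcwc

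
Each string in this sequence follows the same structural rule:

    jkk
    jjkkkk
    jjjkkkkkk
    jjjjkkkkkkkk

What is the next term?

jjjjjkkkkkkkkkk

Reading off run lengths: j runs 1, 2, 3, 4; k runs 2, 4, 6, 8 — each is linear in n (n = 1, 2, …).
Setting n = 5 gives 5, 10 characters in each block.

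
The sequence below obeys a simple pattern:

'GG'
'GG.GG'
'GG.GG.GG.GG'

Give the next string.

s(k+1) = s(k)·.·s(k) — each term doubles the last with '.' between the halves.
Doubling GG.GG.GG.GG with '.' between the halves:

GG.GG.GG.GG.GG.GG.GG.GG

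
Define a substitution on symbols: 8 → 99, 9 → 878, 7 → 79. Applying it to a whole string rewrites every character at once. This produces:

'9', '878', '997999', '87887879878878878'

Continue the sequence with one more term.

99799999799979878997999997999997999

Replace each of the 17 characters of 87887879878878878 in place — 99 79 99 99 79 99 79 878 99 79 99 99 79 99 99 79 99 — and concatenate.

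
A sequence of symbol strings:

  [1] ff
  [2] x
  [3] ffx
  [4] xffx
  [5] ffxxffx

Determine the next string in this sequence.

xffxffxxffx

From term 3 onward, concatenate the second-to-last term with the last: ff·x = ffx, x·ffx = xffx, …
So term 6 is xffx·ffxxffx.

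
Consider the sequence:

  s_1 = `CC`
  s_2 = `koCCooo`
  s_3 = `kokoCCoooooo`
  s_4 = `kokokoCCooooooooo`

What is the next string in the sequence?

kokokokoCCoooooooooooo

Each term wraps the previous one in ko on the left and ooo on the right.
One more step from kokokoCCooooooooo gives the answer.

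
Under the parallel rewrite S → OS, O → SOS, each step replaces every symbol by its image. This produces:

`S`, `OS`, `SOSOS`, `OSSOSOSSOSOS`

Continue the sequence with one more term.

Expanding OSSOSOSSOSOS: O→SOS, S→OS, S→OS, O→SOS, S→OS, O→SOS, S→OS, S→OS, O→SOS, S→OS, O→SOS, S→OS. Concatenated: SOS OS OS SOS OS SOS OS OS SOS OS SOS OS.

SOSOSOSSOSOSSOSOSOSSOSOSSOSOS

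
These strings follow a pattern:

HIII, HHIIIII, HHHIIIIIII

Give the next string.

Each string has the form H^{n} I^{2n+1} (n = 1, 2, …).
Setting n = 4 gives 4, 9 characters in each block.

HHHHIIIIIIIII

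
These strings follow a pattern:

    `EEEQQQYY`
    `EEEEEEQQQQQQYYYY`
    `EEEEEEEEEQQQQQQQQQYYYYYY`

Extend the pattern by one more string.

EEEEEEEEEEEEQQQQQQQQQQQQYYYYYYYY

Reading off run lengths: E runs 3, 6, 9; Q runs 3, 6, 9; Y runs 2, 4, 6 — each is linear in n (n = 1, 2, …).
At n = 4 the blocks have lengths 12, 12, 8.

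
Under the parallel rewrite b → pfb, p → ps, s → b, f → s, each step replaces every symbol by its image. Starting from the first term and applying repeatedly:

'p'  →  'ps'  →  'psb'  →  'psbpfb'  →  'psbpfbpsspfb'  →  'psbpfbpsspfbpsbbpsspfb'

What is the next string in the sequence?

Replace each of the 22 characters of psbpfbpsspfbpsbbpsspfb in place — ps b pfb ps s pfb ps b b ps s pfb ps b pfb pfb ps b b ps s pfb — and concatenate.

psbpfbpsspfbpsbbpsspfbpsbpfbpfbpsbbpsspfb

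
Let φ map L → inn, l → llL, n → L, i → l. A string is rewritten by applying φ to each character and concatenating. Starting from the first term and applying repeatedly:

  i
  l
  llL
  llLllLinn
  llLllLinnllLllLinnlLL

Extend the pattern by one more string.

Rewriting the 21 symbols of llLllLinnllLllLinnlLL one by one yields llL llL inn llL llL inn l L L llL llL inn llL llL inn l L L llL inn inn; concatenated:

llLllLinnllLllLinnlLLllLllLinnllLllLinnlLLllLinninn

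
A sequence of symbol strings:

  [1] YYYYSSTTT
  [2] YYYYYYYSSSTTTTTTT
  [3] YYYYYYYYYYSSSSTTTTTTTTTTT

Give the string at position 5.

YYYYYYYYYYYYYYYYSSSSSSTTTTTTTTTTTTTTTTTTT

Each string has the form Y^{3n+1} S^{n+1} T^{4n-1} (n = 1, 2, …).
Setting n = 5 gives 16, 6, 19 characters in each block.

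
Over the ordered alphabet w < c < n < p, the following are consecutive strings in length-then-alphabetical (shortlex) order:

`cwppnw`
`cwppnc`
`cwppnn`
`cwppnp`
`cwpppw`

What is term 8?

Continuing the enumeration 3 steps past cwpppw: cwpppw → cwpppc → cwpppn → (answer).

cwpppp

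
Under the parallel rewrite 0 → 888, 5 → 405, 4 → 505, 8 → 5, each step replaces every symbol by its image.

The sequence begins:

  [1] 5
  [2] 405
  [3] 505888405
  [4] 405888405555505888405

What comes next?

φ(405888405555505888405) expands symbol-by-symbol to 505 888 405 5 5 5 505 888 405 405 405 405 405 888 405 5 5 5 505 888 405; joining the 21 pieces gives the next term.

505888405555505888405405405405405888405555505888405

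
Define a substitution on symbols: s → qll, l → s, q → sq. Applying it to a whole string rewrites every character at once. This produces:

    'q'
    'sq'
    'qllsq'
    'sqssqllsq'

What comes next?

Apply φ to sqssqllsq symbol by symbol: s→qll, q→sq, s→qll, s→qll, q→sq, l→s, l→s, s→qll, q→sq; joined: qll sq qll qll sq s s qll sq.

qllsqqllqllsqssqllsq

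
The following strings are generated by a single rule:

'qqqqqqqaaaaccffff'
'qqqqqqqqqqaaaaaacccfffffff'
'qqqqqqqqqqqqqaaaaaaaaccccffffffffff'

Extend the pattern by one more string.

Term n consists of 3n+1 q's, followed by 2n a's, followed by n c's, followed by 3n-2 f's, where the shown terms are n = 2, 3, 4.
For the next term, n = 5, so the run lengths are 16, 10, 5, 13.

qqqqqqqqqqqqqqqqaaaaaaaaaacccccfffffffffffff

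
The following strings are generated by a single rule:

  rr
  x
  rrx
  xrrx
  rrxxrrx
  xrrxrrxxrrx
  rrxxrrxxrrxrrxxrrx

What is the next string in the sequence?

xrrxrrxxrrxrrxxrrxxrrxrrxxrrx

Each term (from the third on) is the two preceding terms concatenated in order: term 3 = rr·x = rrx.
The next term joins xrrxrrxxrrx and rrxxrrxxrrxrrxxrrx.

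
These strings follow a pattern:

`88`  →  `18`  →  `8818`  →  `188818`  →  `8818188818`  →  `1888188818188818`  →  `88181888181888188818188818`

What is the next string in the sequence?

Each term (from the third on) is the two preceding terms concatenated in order: term 3 = 88·18 = 8818.
The next term joins 1888188818188818 and 88181888181888188818188818.

188818881818881888181888181888188818188818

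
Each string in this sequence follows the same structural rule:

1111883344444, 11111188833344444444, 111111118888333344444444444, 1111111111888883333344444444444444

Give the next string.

11111111111188888833333344444444444444444

The n-th term is 2n 1's then n 8's then n 3's then 3n-1 4's, where the shown terms are n = 2, 3, 4, 5.
Setting n = 6 gives 12, 6, 6, 17 characters in each block.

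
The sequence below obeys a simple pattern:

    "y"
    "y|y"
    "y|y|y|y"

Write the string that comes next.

s(k+1) = s(k)·|·s(k) — each term doubles the last with '|' between the halves.
So the next term is two copies of y|y|y|y with '|' between the halves.

y|y|y|y|y|y|y|y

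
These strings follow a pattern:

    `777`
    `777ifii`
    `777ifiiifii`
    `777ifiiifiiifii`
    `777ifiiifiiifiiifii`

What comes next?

Each term is the previous one with ifii appended.
So the next term is 777ifiiifiiifiiifii·ifii.

777ifiiifiiifiiifiiifii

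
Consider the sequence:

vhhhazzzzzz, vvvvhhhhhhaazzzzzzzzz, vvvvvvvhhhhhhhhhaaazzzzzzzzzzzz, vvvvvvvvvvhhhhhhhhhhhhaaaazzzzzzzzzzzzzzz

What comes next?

Term n consists of 3n-2 v's, followed by 3n h's, followed by n a's, followed by 3n+3 z's (n = 1, 2, …).
For the next term, n = 5, so the run lengths are 13, 15, 5, 18.

vvvvvvvvvvvvvhhhhhhhhhhhhhhhaaaaazzzzzzzzzzzzzzzzzz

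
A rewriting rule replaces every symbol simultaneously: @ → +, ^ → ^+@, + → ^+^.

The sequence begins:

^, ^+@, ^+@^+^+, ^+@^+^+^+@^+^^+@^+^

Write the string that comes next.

^+@^+^+^+@^+^^+@^+^^+@^+^+^+@^+^^+@^+@^+^+^+@^+^^+@

Applying the rule to each of the 19 symbols of ^+@^+^+^+@^+^^+@^+^ gives the pieces ^+@ ^+^ + ^+@ ^+^ ^+@ ^+^ ^+@ ^+^ + ^+@ ^+^ ^+@ ^+@ ^+^ + ^+@ ^+^ ^+@, which concatenate to the answer.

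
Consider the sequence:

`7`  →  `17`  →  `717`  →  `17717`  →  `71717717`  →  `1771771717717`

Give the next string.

From term 3 onward, concatenate the second-to-last term with the last: 7·17 = 717, 17·717 = 17717, …
So term 7 is 71717717·1771771717717.

717177171771771717717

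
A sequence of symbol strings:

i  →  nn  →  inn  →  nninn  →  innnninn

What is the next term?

nninninnnninn

Each term (from the third on) is the two preceding terms concatenated in order: term 3 = i·nn = inn.
So term 6 is nninn·innnninn.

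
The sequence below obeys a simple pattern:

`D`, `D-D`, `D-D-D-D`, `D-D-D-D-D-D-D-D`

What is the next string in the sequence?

Each string is two copies of the previous one joined by '-'.
Doubling D-D-D-D-D-D-D-D with '-' between the halves:

D-D-D-D-D-D-D-D-D-D-D-D-D-D-D-D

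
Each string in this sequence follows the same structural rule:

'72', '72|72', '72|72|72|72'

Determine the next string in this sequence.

Each string is two copies of the previous one joined by '|'.
Doubling 72|72|72|72 with '|' between the halves:

72|72|72|72|72|72|72|72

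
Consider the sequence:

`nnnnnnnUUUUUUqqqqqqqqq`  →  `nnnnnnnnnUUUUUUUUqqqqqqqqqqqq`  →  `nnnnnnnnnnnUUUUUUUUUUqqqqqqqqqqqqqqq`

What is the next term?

Reading off run lengths: n runs 7, 9, 11; U runs 6, 8, 10; q runs 9, 12, 15 — each is linear in n, where the shown terms are n = 2, 3, 4.
Setting n = 5 gives 13, 12, 18 characters in each block.

nnnnnnnnnnnnnUUUUUUUUUUUUqqqqqqqqqqqqqqqqqq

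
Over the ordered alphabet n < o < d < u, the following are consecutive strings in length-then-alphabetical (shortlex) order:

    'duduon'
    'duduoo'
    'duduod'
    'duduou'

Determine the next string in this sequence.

dududn

Find the rightmost character of duduou below u, bump it to the next letter, and reset everything to its right to n.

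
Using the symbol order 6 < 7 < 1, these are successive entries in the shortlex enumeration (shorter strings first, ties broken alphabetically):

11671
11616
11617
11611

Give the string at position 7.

Continuing the enumeration 3 steps past 11611: 11611 → 11766 → 11767 → (answer).

11761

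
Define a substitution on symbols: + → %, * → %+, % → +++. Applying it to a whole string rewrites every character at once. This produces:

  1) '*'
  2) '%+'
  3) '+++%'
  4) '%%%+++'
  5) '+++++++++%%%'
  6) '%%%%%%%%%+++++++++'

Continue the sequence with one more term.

Applying the rule to each of the 18 symbols of %%%%%%%%%+++++++++ gives the pieces +++ +++ +++ +++ +++ +++ +++ +++ +++ % % % % % % % % %, which concatenate to the answer.

+++++++++++++++++++++++++++%%%%%%%%%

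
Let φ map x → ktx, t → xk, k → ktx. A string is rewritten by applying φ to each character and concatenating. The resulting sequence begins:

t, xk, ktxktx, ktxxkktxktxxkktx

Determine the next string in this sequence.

ktxxkktxktxktxktxxkktxktxxkktxktxktxktxxkktx

Replace each of the 16 characters of ktxxkktxktxxkktx in place — ktx xk ktx ktx ktx ktx xk ktx ktx xk ktx ktx ktx ktx xk ktx — and concatenate.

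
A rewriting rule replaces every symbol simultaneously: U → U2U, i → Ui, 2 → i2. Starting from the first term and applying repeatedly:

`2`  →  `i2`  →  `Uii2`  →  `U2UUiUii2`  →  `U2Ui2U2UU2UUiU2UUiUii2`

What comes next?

U2Ui2U2UUii2U2Ui2U2UU2Ui2U2UU2UUiU2Ui2U2UU2UUiU2UUiUii2

Applying the rule to each of the 22 symbols of U2Ui2U2UU2UUiU2UUiUii2 gives the pieces U2U i2 U2U Ui i2 U2U i2 U2U U2U i2 U2U U2U Ui U2U i2 U2U U2U Ui U2U Ui Ui i2, which concatenate to the answer.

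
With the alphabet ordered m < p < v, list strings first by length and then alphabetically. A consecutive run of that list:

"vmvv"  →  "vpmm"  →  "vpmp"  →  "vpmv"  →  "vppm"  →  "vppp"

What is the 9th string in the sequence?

vpvp

Stepping forward 3 times from vppp: vppp → vppv → vpvm, then the target.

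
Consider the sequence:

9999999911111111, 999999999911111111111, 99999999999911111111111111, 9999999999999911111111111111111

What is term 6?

99999999999999999911111111111111111111111

Reading off run lengths: 9 runs 8, 10, 12, 14; 1 runs 8, 11, 14, 17 — each is linear in n, where the shown terms are n = 3, 4, 5, 6.
For term 6, n = 8, so the run lengths are 18, 23.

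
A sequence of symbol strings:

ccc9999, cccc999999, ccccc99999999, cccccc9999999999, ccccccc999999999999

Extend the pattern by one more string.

Term n consists of n+1 c's, followed by 2n 9's, where the shown terms are n = 2, 3, 4, 5, 6.
At n = 7 the blocks have lengths 8, 14.

cccccccc99999999999999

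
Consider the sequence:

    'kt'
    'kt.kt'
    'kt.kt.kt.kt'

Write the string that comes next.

kt.kt.kt.kt.kt.kt.kt.kt

s(k+1) = s(k)·.·s(k) — each term doubles the last with '.' between the halves.
One more doubling of kt.kt.kt.kt gives the answer.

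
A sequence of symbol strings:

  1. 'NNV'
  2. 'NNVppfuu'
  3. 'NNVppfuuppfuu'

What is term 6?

Each term is the previous one with ppfuu appended.
From NNVppfuuppfuu, 3 further steps: NNVppfuuppfuu → NNVppfuuppfuuppfuu → NNVppfuuppfuuppfuuppfuu → (answer).

NNVppfuuppfuuppfuuppfuuppfuu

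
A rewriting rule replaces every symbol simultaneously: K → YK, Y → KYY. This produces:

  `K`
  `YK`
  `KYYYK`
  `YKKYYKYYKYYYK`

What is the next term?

KYYYKYKKYYKYYYKKYYKYYYKKYYKYYKYYYK

φ(YKKYYKYYKYYYK) expands symbol-by-symbol to KYY YK YK KYY KYY YK KYY KYY YK KYY KYY KYY YK; joining the 13 pieces gives the next term.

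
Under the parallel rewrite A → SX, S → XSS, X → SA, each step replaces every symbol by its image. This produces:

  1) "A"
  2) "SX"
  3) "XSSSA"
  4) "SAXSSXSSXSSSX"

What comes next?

Rewriting the 13 symbols of SAXSSXSSXSSSX one by one yields XSS SX SA XSS XSS SA XSS XSS SA XSS XSS XSS SA; concatenated:

XSSSXSAXSSXSSSAXSSXSSSAXSSXSSXSSSA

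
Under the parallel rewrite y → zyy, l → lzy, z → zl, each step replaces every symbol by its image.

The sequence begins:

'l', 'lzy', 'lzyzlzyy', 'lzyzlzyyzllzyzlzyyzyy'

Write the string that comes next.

Applying the rule to each of the 21 symbols of lzyzlzyyzllzyzlzyyzyy gives the pieces lzy zl zyy zl lzy zl zyy zyy zl lzy lzy zl zyy zl lzy zl zyy zyy zl zyy zyy, which concatenate to the answer.

lzyzlzyyzllzyzlzyyzyyzllzylzyzlzyyzllzyzlzyyzyyzlzyyzyy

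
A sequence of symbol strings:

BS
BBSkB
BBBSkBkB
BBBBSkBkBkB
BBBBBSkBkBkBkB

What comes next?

Every step adds B to the front and kB to the end of the previous string.
Applying this once more to BBBBBSkBkBkBkB:

BBBBBBSkBkBkBkBkB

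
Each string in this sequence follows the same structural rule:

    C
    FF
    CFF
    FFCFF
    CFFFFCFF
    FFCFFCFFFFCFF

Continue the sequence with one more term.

CFFFFCFFFFCFFCFFFFCFF

From term 3 onward, concatenate the second-to-last term with the last: C·FF = CFF, FF·CFF = FFCFF, …
The next term joins CFFFFCFF and FFCFFCFFFFCFF.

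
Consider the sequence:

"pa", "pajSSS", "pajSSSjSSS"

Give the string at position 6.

pajSSSjSSSjSSSjSSSjSSS

The strings grow by a fixed suffix jSSS each time.
From pajSSSjSSS, 3 further steps: pajSSSjSSS → pajSSSjSSSjSSS → pajSSSjSSSjSSSjSSS → (answer).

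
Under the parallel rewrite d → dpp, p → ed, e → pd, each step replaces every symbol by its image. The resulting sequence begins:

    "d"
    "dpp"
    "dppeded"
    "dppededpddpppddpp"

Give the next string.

Rewriting the 17 symbols of dppededpddpppddpp one by one yields dpp ed ed pd dpp pd dpp ed dpp dpp ed ed ed dpp dpp ed ed; concatenated:

dppededpddpppddppeddppdppedededdppdppeded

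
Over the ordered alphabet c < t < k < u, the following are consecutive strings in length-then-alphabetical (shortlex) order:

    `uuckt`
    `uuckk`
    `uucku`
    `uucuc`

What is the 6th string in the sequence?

Continuing the enumeration 2 steps past uucuc: uucuc → uucut → (answer).

uucuk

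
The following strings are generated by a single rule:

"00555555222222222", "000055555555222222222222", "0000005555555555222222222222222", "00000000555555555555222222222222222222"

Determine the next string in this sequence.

000000000055555555555555222222222222222222222

Term n consists of 2n-2 0's, followed by 2n+2 5's, followed by 3n+3 2's, where the shown terms are n = 2, 3, 4, 5.
At n = 6 the blocks have lengths 10, 14, 21.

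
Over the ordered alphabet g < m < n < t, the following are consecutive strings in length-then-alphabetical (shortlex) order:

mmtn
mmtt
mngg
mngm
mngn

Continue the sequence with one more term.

mngt

Treat mngn as a base-4 numeral over the given alphabet and add one, carrying through any trailing t's.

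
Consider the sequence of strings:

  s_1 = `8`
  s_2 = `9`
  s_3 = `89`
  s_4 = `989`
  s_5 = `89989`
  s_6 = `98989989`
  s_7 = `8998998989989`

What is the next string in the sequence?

989899898998998989989

From term 3 onward, concatenate the second-to-last term with the last: 8·9 = 89, 9·89 = 989, …
The next term joins 98989989 and 8998998989989.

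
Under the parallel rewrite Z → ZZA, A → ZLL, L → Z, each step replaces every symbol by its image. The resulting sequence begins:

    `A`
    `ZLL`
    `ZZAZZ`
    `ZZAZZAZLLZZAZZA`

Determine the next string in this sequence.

ZZAZZAZLLZZAZZAZLLZZAZZZZAZZAZLLZZAZZAZLL

φ(ZZAZZAZLLZZAZZA) expands symbol-by-symbol to ZZA ZZA ZLL ZZA ZZA ZLL ZZA Z Z ZZA ZZA ZLL ZZA ZZA ZLL; joining the 15 pieces gives the next term.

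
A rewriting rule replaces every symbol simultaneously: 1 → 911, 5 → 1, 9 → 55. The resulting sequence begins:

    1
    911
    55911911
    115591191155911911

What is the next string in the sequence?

Rewriting the 18 symbols of 115591191155911911 one by one yields 911 911 1 1 55 911 911 55 911 911 1 1 55 911 911 55 911 911; concatenated:

911911115591191155911911115591191155911911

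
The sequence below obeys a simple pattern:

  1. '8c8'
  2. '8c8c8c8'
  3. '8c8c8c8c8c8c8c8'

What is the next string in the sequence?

8c8c8c8c8c8c8c8c8c8c8c8c8c8c8c8

Every step duplicates the string with 'c' between the halves.
One more doubling of 8c8c8c8c8c8c8c8 gives the answer.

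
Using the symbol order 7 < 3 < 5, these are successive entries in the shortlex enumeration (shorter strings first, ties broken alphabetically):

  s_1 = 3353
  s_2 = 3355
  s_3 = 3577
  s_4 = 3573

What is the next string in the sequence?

The successor of 3573 increments the rightmost position that isn't already 5 and resets every position after it to 7.

3575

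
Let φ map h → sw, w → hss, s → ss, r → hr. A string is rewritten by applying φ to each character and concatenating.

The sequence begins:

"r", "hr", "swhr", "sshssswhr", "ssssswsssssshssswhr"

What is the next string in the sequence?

Rewriting the 19 symbols of ssssswsssssshssswhr one by one yields ss ss ss ss ss hss ss ss ss ss ss ss sw ss ss ss hss sw hr; concatenated:

sssssssssshssssssssssssssswsssssshssswhr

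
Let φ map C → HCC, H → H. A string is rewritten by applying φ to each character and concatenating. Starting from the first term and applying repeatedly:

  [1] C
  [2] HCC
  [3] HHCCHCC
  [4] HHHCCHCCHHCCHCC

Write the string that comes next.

Rewriting the 15 symbols of HHHCCHCCHHCCHCC one by one yields H H H HCC HCC H HCC HCC H H HCC HCC H HCC HCC; concatenated:

HHHHCCHCCHHCCHCCHHHCCHCCHHCCHCC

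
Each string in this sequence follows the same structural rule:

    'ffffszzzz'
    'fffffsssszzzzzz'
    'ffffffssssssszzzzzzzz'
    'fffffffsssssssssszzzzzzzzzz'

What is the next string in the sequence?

Each string has the form f^{n+3} s^{3n-2} z^{2n+2} (n = 1, 2, …).
Setting n = 5 gives 8, 13, 12 characters in each block.

ffffffffssssssssssssszzzzzzzzzzzz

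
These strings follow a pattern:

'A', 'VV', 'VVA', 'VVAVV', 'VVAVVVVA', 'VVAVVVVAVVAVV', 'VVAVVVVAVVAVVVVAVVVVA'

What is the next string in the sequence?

VVAVVVVAVVAVVVVAVVVVAVVAVVVVAVVAVV

Each term (from the third on) is the previous term followed by the one before it: term 3 = VV·A = VVA.
Continuing: VVAVVVVAVVAVVVVAVVVVA · VVAVVVVAVVAVV gives term 8.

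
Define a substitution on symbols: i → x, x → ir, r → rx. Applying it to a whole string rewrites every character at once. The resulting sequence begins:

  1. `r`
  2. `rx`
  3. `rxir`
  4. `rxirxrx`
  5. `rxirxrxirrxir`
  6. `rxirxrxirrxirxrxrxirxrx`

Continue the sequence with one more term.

rxirxrxirrxirxrxrxirxrxirrxirrxirxrxirrxir

φ(rxirxrxirrxirxrxrxirxrx) expands symbol-by-symbol to rx ir x rx ir rx ir x rx rx ir x rx ir rx ir rx ir x rx ir rx ir; joining the 23 pieces gives the next term.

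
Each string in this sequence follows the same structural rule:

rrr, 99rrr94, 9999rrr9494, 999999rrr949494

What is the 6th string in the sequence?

Each term wraps the previous one in 99 on the left and 94 on the right.
From 999999rrr949494, 2 further steps: 999999rrr949494 → 99999999rrr94949494 → (answer).

9999999999rrr9494949494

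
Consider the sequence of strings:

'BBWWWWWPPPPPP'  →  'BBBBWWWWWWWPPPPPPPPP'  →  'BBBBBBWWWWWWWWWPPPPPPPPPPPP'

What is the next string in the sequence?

BBBBBBBBWWWWWWWWWWWPPPPPPPPPPPPPPP

Reading off run lengths: B runs 2, 4, 6; W runs 5, 7, 9; P runs 6, 9, 12 — each is linear in n (n = 1, 2, …).
At n = 4 the blocks have lengths 8, 11, 15.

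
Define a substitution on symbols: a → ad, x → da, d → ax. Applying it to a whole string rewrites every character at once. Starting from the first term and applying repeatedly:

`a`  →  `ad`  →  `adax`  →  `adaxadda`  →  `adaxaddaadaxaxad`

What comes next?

adaxaddaadaxaxadadaxaddaaddaadax

Replace each of the 16 characters of adaxaddaadaxaxad in place — ad ax ad da ad ax ax ad ad ax ad da ad da ad ax — and concatenate.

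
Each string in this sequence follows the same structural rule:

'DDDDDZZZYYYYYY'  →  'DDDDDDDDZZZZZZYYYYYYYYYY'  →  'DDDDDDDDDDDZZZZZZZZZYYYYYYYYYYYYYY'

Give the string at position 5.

DDDDDDDDDDDDDDDDDZZZZZZZZZZZZZZZYYYYYYYYYYYYYYYYYYYYYY

Term n consists of 3n+2 D's, followed by 3n Z's, followed by 4n+2 Y's (n = 1, 2, …).
For term 5, n = 5, so the run lengths are 17, 15, 22.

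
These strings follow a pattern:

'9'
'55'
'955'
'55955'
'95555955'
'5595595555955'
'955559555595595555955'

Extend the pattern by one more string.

From term 3 onward, concatenate the second-to-last term with the last: 9·55 = 955, 55·955 = 55955, …
So term 8 is 5595595555955·955559555595595555955.

5595595555955955559555595595555955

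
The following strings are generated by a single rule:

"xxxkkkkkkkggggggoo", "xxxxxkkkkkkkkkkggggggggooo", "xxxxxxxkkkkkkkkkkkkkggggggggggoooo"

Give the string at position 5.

xxxxxxxxxxxkkkkkkkkkkkkkkkkkkkggggggggggggggoooooo

Each string has the form x^{2n-1} k^{3n+1} g^{2n+2} o^{n}, where the shown terms are n = 2, 3, 4.
Setting n = 6 gives 11, 19, 14, 6 characters in each block.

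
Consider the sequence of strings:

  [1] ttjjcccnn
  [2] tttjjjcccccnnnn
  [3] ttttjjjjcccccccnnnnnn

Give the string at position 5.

Reading off run lengths: t runs 2, 3, 4; j runs 2, 3, 4; c runs 3, 5, 7; n runs 2, 4, 6 — each is linear in n (n = 1, 2, …).
Setting n = 5 gives 6, 6, 11, 10 characters in each block.

ttttttjjjjjjcccccccccccnnnnnnnnnn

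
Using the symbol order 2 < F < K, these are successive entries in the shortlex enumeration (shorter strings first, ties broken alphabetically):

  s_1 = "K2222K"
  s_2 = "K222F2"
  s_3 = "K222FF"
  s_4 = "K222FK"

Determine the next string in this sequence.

Find the rightmost character of K222FK below K, bump it to the next letter, and reset everything to its right to 2.

K222K2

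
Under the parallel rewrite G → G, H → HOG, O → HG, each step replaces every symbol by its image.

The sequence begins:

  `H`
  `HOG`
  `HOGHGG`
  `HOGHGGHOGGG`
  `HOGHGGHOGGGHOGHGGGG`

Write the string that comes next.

HOGHGGHOGGGHOGHGGGGHOGHGGHOGGGGG

Applying the rule to each of the 19 symbols of HOGHGGHOGGGHOGHGGGG gives the pieces HOG HG G HOG G G HOG HG G G G HOG HG G HOG G G G G, which concatenate to the answer.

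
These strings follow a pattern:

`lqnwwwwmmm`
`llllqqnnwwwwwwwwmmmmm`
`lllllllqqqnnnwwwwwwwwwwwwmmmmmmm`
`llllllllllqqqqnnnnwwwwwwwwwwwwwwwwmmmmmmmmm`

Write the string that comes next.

The n-th term is 3n-2 l's then n q's then n n's then 4n w's then 2n+1 m's (n = 1, 2, …).
For the next term, n = 5, so the run lengths are 13, 5, 5, 20, 11.

lllllllllllllqqqqqnnnnnwwwwwwwwwwwwwwwwwwwwmmmmmmmmmmm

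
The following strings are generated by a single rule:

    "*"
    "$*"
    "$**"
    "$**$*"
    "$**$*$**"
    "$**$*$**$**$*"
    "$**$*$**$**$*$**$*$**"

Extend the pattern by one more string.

$**$*$**$**$*$**$*$**$**$*$**$**$*

From term 3 onward, concatenate the last term with the second-to-last: $*·* = $**, $**·$* = $**$*, …
So term 8 is $**$*$**$**$*$**$*$**·$**$*$**$**$*.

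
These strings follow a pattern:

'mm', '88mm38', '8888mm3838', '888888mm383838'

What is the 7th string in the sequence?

888888888888mm383838383838

Every step adds 88 to the front and 38 to the end of the previous string.
From 888888mm383838, 3 further steps: 888888mm383838 → 88888888mm38383838 → 8888888888mm3838383838 → (answer).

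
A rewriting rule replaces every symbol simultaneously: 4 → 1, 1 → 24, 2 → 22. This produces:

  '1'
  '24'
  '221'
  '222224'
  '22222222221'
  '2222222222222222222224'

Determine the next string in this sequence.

2222222222222222222222222222222222222222221

φ(2222222222222222222224) expands symbol-by-symbol to 22 22 22 22 22 22 22 22 22 22 22 22 22 22 22 22 22 22 22 22 22 1; joining the 22 pieces gives the next term.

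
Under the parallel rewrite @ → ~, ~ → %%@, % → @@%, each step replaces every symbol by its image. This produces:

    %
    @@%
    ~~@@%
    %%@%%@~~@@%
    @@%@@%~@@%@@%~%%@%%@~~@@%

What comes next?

φ(@@%@@%~@@%@@%~%%@%%@~~@@%) expands symbol-by-symbol to ~ ~ @@% ~ ~ @@% %%@ ~ ~ @@% ~ ~ @@% %%@ @@% @@% ~ @@% @@% ~ %%@ %%@ ~ ~ @@%; joining the 25 pieces gives the next term.

~~@@%~~@@%%%@~~@@%~~@@%%%@@@%@@%~@@%@@%~%%@%%@~~@@%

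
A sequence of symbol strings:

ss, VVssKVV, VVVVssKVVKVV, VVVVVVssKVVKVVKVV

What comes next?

VVVVVVVVssKVVKVVKVVKVV

s(k+1) = VV·s(k)·KVV, so each term gains VV as a prefix and KVV as a suffix.
One more step from VVVVVVssKVVKVVKVV gives the answer.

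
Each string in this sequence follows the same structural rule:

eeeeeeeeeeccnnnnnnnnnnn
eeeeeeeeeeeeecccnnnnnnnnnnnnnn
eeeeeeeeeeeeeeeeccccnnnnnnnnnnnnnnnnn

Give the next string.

The n-th term is 3n+1 e's then n-1 c's then 3n+2 n's, where the shown terms are n = 3, 4, 5.
At n = 6 the blocks have lengths 19, 5, 20.

eeeeeeeeeeeeeeeeeeecccccnnnnnnnnnnnnnnnnnnnn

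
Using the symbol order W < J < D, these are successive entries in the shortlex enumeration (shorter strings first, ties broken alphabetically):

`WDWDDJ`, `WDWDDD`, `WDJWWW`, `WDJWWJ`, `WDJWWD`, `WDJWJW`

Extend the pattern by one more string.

WDJWJJ

Find the rightmost character of WDJWJW below D, bump it to the next letter, and reset everything to its right to W.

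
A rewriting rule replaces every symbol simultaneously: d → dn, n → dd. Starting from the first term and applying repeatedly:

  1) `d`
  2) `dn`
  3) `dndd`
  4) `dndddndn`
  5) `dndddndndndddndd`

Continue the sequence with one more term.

Rewriting the 16 symbols of dndddndndndddndd one by one yields dn dd dn dn dn dd dn dd dn dd dn dn dn dd dn dn; concatenated:

dndddndndndddndddndddndndndddndn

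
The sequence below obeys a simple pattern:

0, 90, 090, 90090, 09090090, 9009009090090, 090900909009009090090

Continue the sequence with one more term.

9009009090090090900909009009090090

From term 3 onward, concatenate the second-to-last term with the last: 0·90 = 090, 90·090 = 90090, …
The next term joins 9009009090090 and 090900909009009090090.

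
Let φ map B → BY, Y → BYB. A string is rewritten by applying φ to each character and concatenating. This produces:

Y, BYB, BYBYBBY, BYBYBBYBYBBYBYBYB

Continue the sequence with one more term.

BYBYBBYBYBBYBYBYBBYBYBBYBYBYBBYBYBBYBYBBY

φ(BYBYBBYBYBBYBYBYB) expands symbol-by-symbol to BY BYB BY BYB BY BY BYB BY BYB BY BY BYB BY BYB BY BYB BY; joining the 17 pieces gives the next term.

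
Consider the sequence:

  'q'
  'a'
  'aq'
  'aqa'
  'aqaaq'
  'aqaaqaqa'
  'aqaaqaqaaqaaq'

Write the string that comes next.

This is a Fibonacci-style word recurrence s(k) = s(k−1)·s(k−2): e.g. a·q = aq.
Continuing: aqaaqaqaaqaaq · aqaaqaqa gives term 8.

aqaaqaqaaqaaqaqaaqaqa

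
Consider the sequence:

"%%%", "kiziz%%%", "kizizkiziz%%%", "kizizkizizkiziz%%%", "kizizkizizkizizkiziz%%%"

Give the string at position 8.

kizizkizizkizizkizizkizizkizizkiziz%%%

Every step adds kiziz at the front: s(k+1) = kiziz·s(k).
From kizizkizizkizizkiziz%%%, 3 further steps: kizizkizizkizizkiziz%%% → kizizkizizkizizkizizkiziz%%% → kizizkizizkizizkizizkizizkiziz%%% → (answer).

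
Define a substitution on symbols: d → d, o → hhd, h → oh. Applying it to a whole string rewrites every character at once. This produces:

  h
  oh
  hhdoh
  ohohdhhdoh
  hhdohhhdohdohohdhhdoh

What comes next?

ohohdhhdohohohdhhdohdhhdohhhdohdohohdhhdoh

Applying the rule to each of the 21 symbols of hhdohhhdohdohohdhhdoh gives the pieces oh oh d hhd oh oh oh d hhd oh d hhd oh hhd oh d oh oh d hhd oh, which concatenate to the answer.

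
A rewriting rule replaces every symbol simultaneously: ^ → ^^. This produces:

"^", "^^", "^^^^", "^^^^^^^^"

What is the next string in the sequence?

^^^^^^^^^^^^^^^^

Apply φ to ^^^^^^^^ symbol by symbol: ^→^^, ^→^^, ^→^^, ^→^^, ^→^^, ^→^^, ^→^^, ^→^^; joined: ^^ ^^ ^^ ^^ ^^ ^^ ^^ ^^.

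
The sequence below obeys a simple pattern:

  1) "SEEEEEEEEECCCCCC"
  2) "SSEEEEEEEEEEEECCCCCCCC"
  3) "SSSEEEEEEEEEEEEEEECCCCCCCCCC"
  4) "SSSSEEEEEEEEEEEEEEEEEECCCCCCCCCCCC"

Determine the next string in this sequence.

SSSSSEEEEEEEEEEEEEEEEEEEEECCCCCCCCCCCCCC

The n-th term is n-2 S's then 3n E's then 2n C's, where the shown terms are n = 3, 4, 5, 6.
At n = 7 the blocks have lengths 5, 21, 14.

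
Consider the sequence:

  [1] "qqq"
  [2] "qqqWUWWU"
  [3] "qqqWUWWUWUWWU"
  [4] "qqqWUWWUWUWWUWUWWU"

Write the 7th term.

Every step adds WUWWU to the end: s(k+1) = s(k)·WUWWU.
From qqqWUWWUWUWWUWUWWU, 3 further steps: qqqWUWWUWUWWUWUWWU → qqqWUWWUWUWWUWUWWUWUWWU → qqqWUWWUWUWWUWUWWUWUWWUWUWWU → (answer).

qqqWUWWUWUWWUWUWWUWUWWUWUWWUWUWWU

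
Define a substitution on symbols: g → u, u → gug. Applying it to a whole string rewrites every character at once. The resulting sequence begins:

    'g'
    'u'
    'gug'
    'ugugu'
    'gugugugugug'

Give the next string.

ugugugugugugugugugugu

Apply φ to gugugugugug symbol by symbol: g→u, u→gug, g→u, u→gug, g→u, u→gug, g→u, u→gug, g→u, u→gug, g→u; joined: u gug u gug u gug u gug u gug u.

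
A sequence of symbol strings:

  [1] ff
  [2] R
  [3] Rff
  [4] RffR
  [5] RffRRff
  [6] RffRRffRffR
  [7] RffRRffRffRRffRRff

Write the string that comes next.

Each term (from the third on) is the previous term followed by the one before it: term 3 = R·ff = Rff.
Continuing: RffRRffRffRRffRRff · RffRRffRffR gives term 8.

RffRRffRffRRffRRffRffRRffRffR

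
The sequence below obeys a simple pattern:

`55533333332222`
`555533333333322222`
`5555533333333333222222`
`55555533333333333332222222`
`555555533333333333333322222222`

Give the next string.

5555555533333333333333333222222222

Reading off run lengths: 5 runs 3, 4, 5, 6, 7; 3 runs 7, 9, 11, 13, 15; 2 runs 4, 5, 6, 7, 8 — each is linear in n, where the shown terms are n = 3, 4, 5, 6, 7.
At n = 8 the blocks have lengths 8, 17, 9.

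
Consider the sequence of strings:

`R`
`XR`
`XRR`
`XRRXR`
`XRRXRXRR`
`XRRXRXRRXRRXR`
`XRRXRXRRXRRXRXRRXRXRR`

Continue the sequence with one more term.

XRRXRXRRXRRXRXRRXRXRRXRRXRXRRXRRXR

This is a Fibonacci-style word recurrence s(k) = s(k−1)·s(k−2): e.g. XR·R = XRR.
The next term joins XRRXRXRRXRRXRXRRXRXRR and XRRXRXRRXRRXR.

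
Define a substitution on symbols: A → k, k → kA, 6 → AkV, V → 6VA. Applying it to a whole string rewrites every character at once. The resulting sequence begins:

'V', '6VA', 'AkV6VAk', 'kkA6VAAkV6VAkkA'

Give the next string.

Applying the rule to each of the 15 symbols of kkA6VAAkV6VAkkA gives the pieces kA kA k AkV 6VA k k kA 6VA AkV 6VA k kA kA k, which concatenate to the answer.

kAkAkAkV6VAkkkA6VAAkV6VAkkAkAk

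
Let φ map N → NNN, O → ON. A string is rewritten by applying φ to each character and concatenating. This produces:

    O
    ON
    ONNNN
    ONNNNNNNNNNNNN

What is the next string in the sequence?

φ(ONNNNNNNNNNNNN) expands symbol-by-symbol to ON NNN NNN NNN NNN NNN NNN NNN NNN NNN NNN NNN NNN NNN; joining the 14 pieces gives the next term.

ONNNNNNNNNNNNNNNNNNNNNNNNNNNNNNNNNNNNNNNN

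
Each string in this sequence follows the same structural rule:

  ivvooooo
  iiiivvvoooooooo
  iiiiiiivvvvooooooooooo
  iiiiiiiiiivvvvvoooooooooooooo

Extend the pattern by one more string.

Term n consists of 3n-2 i's, followed by n+1 v's, followed by 3n+2 o's (n = 1, 2, …).
For the next term, n = 5, so the run lengths are 13, 6, 17.

iiiiiiiiiiiiivvvvvvooooooooooooooooo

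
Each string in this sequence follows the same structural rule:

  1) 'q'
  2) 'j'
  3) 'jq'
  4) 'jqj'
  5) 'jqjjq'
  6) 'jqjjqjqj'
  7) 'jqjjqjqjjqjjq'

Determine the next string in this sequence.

jqjjqjqjjqjjqjqjjqjqj

This is a Fibonacci-style word recurrence s(k) = s(k−1)·s(k−2): e.g. j·q = jq.
Continuing: jqjjqjqjjqjjq · jqjjqjqj gives term 8.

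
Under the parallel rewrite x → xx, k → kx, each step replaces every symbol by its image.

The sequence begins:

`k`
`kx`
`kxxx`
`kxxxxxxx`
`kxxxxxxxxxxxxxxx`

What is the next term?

Replace each of the 16 characters of kxxxxxxxxxxxxxxx in place — kx xx xx xx xx xx xx xx xx xx xx xx xx xx xx xx — and concatenate.

kxxxxxxxxxxxxxxxxxxxxxxxxxxxxxxx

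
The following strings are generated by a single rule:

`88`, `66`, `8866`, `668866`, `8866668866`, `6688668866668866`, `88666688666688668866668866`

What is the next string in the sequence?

From term 3 onward, concatenate the second-to-last term with the last: 88·66 = 8866, 66·8866 = 668866, …
The next term joins 6688668866668866 and 88666688666688668866668866.

668866886666886688666688666688668866668866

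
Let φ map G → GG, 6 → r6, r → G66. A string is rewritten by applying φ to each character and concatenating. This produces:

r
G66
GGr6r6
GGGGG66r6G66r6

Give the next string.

Replace each of the 14 characters of GGGGG66r6G66r6 in place — GG GG GG GG GG r6 r6 G66 r6 GG r6 r6 G66 r6 — and concatenate.

GGGGGGGGGGr6r6G66r6GGr6r6G66r6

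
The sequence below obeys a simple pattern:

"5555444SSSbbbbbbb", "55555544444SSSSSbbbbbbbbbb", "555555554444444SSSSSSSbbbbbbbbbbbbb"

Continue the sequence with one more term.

The n-th term is 2n 5's then 2n-1 4's then 2n-1 S's then 3n+1 b's, where the shown terms are n = 2, 3, 4.
At n = 5 the blocks have lengths 10, 9, 9, 16.

5555555555444444444SSSSSSSSSbbbbbbbbbbbbbbbb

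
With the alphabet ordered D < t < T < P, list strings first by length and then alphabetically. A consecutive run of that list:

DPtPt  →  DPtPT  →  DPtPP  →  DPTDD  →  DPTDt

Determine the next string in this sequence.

Find the rightmost character of DPTDt below P, bump it to the next letter, and reset everything to its right to D.

DPTDT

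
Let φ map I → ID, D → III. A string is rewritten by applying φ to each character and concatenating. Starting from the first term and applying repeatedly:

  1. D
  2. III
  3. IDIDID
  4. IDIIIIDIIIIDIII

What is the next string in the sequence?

Applying the rule to each of the 15 symbols of IDIIIIDIIIIDIII gives the pieces ID III ID ID ID ID III ID ID ID ID III ID ID ID, which concatenate to the answer.

IDIIIIDIDIDIDIIIIDIDIDIDIIIIDIDID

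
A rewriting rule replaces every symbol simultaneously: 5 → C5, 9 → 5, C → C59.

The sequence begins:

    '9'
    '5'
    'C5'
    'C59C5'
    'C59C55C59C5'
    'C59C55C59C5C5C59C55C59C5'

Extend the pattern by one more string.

C59C55C59C5C5C59C55C59C5C59C5C59C55C59C5C5C59C55C59C5

Replace each of the 24 characters of C59C55C59C5C5C59C55C59C5 in place — C59 C5 5 C59 C5 C5 C59 C5 5 C59 C5 C59 C5 C59 C5 5 C59 C5 C5 C59 C5 5 C59 C5 — and concatenate.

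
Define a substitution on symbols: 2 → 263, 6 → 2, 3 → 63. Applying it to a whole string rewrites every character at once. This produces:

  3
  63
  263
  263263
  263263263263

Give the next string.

Apply φ to 263263263263 symbol by symbol: 2→263, 6→2, 3→63, 2→263, 6→2, 3→63, 2→263, 6→2, 3→63, 2→263, 6→2, 3→63; joined: 263 2 63 263 2 63 263 2 63 263 2 63.

263263263263263263263263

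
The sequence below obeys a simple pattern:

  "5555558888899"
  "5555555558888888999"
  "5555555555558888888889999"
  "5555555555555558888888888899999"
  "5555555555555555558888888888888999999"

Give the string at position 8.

5555555555555555555555555558888888888888888888999999999

Term n consists of 3n 5's, followed by 2n+1 8's, followed by n 9's, where the shown terms are n = 2, 3, 4, 5, 6.
Setting n = 9 gives 27, 19, 9 characters in each block.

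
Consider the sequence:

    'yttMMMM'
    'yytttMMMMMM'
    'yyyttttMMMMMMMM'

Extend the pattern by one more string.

Term n consists of n-1 y's, followed by n t's, followed by 2n M's, where the shown terms are n = 2, 3, 4.
Setting n = 5 gives 4, 5, 10 characters in each block.

yyyytttttMMMMMMMMMM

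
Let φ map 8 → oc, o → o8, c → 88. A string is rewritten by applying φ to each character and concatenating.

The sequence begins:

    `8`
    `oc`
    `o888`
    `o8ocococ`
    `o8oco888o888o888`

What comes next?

o8oco888o8ocococo8ocococo8ocococ

Replace each of the 16 characters of o8oco888o888o888 in place — o8 oc o8 88 o8 oc oc oc o8 oc oc oc o8 oc oc oc — and concatenate.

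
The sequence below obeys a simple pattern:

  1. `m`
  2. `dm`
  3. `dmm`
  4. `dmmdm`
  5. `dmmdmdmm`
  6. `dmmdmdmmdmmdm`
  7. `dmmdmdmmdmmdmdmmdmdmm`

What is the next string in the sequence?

Each term (from the third on) is the previous term followed by the one before it: term 3 = dm·m = dmm.
The next term joins dmmdmdmmdmmdmdmmdmdmm and dmmdmdmmdmmdm.

dmmdmdmmdmmdmdmmdmdmmdmmdmdmmdmmdm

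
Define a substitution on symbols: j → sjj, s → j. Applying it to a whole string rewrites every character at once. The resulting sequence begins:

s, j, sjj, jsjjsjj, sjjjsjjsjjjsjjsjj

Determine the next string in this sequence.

Rewriting the 17 symbols of sjjjsjjsjjjsjjsjj one by one yields j sjj sjj sjj j sjj sjj j sjj sjj sjj j sjj sjj j sjj sjj; concatenated:

jsjjsjjsjjjsjjsjjjsjjsjjsjjjsjjsjjjsjjsjj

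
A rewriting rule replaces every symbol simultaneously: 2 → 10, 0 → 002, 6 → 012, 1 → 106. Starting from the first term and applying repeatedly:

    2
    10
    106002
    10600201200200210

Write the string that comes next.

Rewriting the 17 symbols of 10600201200200210 one by one yields 106 002 012 002 002 10 002 106 10 002 002 10 002 002 10 106 002; concatenated:

10600201200200210002106100020021000200210106002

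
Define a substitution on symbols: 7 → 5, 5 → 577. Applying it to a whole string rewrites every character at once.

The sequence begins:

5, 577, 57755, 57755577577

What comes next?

Rewriting each symbol of 57755577577: 5→577, 7→5, 7→5, 5→577, 5→577, 5→577, 7→5, 7→5, 5→577, 7→5, 7→5, which concatenates to 577 5 5 577 577 577 5 5 577 5 5.

577555775775775557755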